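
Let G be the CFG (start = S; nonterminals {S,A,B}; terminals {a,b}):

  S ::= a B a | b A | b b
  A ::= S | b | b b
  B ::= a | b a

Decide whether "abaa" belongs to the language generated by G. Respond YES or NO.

Convert to CNF:
  S -> T0 X3 | T1 A | T1 T1
  A -> T0 X2 | T1 A | T1 T1 | b
  B -> T1 T0 | a
  T0 -> a
  T1 -> b
  X2 -> B T0
  X3 -> B T0

Fill CYK table bottom-up:
  [0..0]={B,T0}  "a"  orig:{B}
  [1..1]={A,T1}  "b"  orig:{A}
  [2..2]={B,T0}  "a"  orig:{B}
  [3..3]={B,T0}  "a"  orig:{B}
  [0..1]=∅  "ab"
  [1..2]={B}  "ba"
  [2..3]={X2,X3}  "aa"  orig:{}
  [0..2]=∅  "aba"
  [1..3]={X2,X3}  "baa"  orig:{}
  [0..3]={A,S}  "abaa"

S ∈ T[0,3] ⇒ YES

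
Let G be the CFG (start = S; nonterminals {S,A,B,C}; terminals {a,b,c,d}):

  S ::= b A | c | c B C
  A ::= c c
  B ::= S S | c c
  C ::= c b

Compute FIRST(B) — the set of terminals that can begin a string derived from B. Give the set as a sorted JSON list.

FIRST sets, iterate to fixpoint:
pass 1:
  A via A→c c: +{c}
  B via B→c c: +{c}
  C via C→c b: +{c}
  S via S→b A: +{b}
  S via S→c: +{c}
  FIRST(S)={b,c}  FIRST(A)={c}  FIRST(B)={c}  FIRST(C)={c}
pass 2:
  B via B→S S: +{b}
  FIRST(S)={b,c}  FIRST(A)={c}  FIRST(B)={b,c}  FIRST(C)={c}
pass 3: — fixpoint
  FIRST(S)={b,c}  FIRST(A)={c}  FIRST(B)={b,c}  FIRST(C)={c}

FIRST(B) = ["b", "c"]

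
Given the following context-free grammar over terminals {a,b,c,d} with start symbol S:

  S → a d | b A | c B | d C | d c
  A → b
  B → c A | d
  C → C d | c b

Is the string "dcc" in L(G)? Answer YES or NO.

Convert to CNF:
  S -> T0 B | T1 C | T1 T0 | T2 A | T3 T1
  A -> b
  B -> T0 A | d
  C -> C T1 | T0 T2
  T0 -> c
  T1 -> d
  T2 -> b
  T3 -> a

CYK fill:
  [0..0]={B,T1}  "d"  orig:{B}
  [1..1]={T0}  "c"  orig:{}
  [2..2]={T0}  "c"  orig:{}
  [0..1]={S}  "dc"
  [1..2]=∅  "cc"
  [0..2]=∅  "dcc"

S ∉ T[0,2] ⇒ NO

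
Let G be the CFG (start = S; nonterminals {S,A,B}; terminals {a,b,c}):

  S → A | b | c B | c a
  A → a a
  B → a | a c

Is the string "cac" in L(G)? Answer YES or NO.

CNF form of G:
  S -> T0 T0 | T1 B | T1 T0 | b
  A -> T0 T0
  B -> T0 T1 | a
  T0 -> a
  T1 -> c

CYK fill:
  T[0,0] 'c' = {T1}  orig:{}
  T[1,1] 'a' = {B,T0}  orig:{B}
  T[2,2] 'c' = {T1}  orig:{}
  T[0,1] 'ca' = {S}
  T[1,2] 'ac' = {B}
  T[0,2] 'cac' = {S}

S ∈ T[0,2] ⇒ YES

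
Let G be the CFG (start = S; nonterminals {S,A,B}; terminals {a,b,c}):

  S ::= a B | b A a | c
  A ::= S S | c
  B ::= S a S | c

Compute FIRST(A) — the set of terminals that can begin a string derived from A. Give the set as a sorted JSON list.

FIRST sets, iterate to fixpoint:
round 1:
  A via A→c: +{c}
  B via B→c: +{c}
  S via S→a B: +{a}
  S via S→b A a: +{b}
  S via S→c: +{c}
  FIRST(S)={a,b,c}  FIRST(A)={c}  FIRST(B)={c}
round 2:
  A via A→S S: +{a,b}
  B via B→S a S: +{a,b}
  FIRST(S)={a,b,c}  FIRST(A)={a,b,c}  FIRST(B)={a,b,c}
round 3: — fixpoint
  FIRST(S)={a,b,c}  FIRST(A)={a,b,c}  FIRST(B)={a,b,c}

FIRST(A) = ["a", "b", "c"]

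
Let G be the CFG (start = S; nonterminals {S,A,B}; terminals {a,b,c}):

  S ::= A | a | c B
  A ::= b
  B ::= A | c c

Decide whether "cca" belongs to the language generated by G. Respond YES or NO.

CNF form of G:
  S -> T0 B | a | b
  A -> b
  B -> T0 T0 | b
  T0 -> c

Fill CYK table bottom-up:
  cell(0,0) c: {T0}  orig:{}
  cell(1,1) c: {T0}  orig:{}
  cell(2,2) a: {S}
  cell(0,1) cc: {B}
  cell(1,2) ca: ∅
  cell(0,2) cca: ∅

S ∉ T[0,2] ⇒ NO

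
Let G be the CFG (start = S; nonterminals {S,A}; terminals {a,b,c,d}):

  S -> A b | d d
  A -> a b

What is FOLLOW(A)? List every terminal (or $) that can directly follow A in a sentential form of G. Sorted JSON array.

Compute FIRST by fixpoint:
[1]
  A via A→a b: +{a}
  S via S→A b: +{a}
  S via S→d d: +{d}
  S: {a,d}  A: {a}
[2] (stable)
  S: {a,d}  A: {a}

FOLLOW iteration:
seed FOLLOW(S) with $
iter 1:
  S→A b: FOLLOW(A) ⊇ FIRST(b) = {b}; new: +{b}
  S: {$}  A: {b}
iter 2: (stable)
  S: {$}  A: {b}

FOLLOW(A) = ["b"]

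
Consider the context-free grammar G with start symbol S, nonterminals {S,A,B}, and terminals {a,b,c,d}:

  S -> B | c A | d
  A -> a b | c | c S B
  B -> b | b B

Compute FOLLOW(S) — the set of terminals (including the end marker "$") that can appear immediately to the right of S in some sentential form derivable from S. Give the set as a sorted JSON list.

FIRST sets, iterate to fixpoint:
round 1:
  A via A→a b: +{a}
  A via A→c: +{c}
  B via B→b: +{b}
  S via S→B: +{b}
  S via S→c A: +{c}
  S via S→d: +{d}
  FIRST(S)={b,c,d}  FIRST(A)={a,c}  FIRST(B)={b}
round 2: — fixpoint
  FIRST(S)={b,c,d}  FIRST(A)={a,c}  FIRST(B)={b}

FOLLOW iteration:
FOLLOW(S) := {$}
iter 1:
  A→c S B: FOLLOW(S) ⊇ FIRST(B) = {b}; new: +{b}
  S→B: FOLLOW(B) ⊇ FOLLOW(S) ⊇ {$,b}; new: +{$,b}
  S→c A: FOLLOW(A) ⊇ FOLLOW(S) ⊇ {$,b}; new: +{$,b}
  FOLLOW[S]={$,b}  FOLLOW[A]={$,b}  FOLLOW[B]={$,b}
iter 2: done
  FOLLOW[S]={$,b}  FOLLOW[A]={$,b}  FOLLOW[B]={$,b}

FOLLOW(S) = ["$", "b"]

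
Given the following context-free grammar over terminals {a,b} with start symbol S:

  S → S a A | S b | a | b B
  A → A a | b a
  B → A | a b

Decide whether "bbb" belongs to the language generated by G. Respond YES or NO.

CNF form of G:
  S -> S T1 | S X2 | T1 B | a
  A -> A T0 | T1 T0
  B -> A T0 | T0 T1 | T1 T0
  T0 -> a
  T1 -> b
  X2 -> T0 A

CYK table (by increasing span):
  T[0,0] 'b' = {T1}  orig:{}
  T[1,1] 'b' = {T1}  orig:{}
  T[2,2] 'b' = {T1}  orig:{}
  T[0,1] 'bb' = ∅
  T[1,2] 'bb' = ∅
  T[0,2] 'bbb' = ∅

S ∉ T[0,2] ⇒ NO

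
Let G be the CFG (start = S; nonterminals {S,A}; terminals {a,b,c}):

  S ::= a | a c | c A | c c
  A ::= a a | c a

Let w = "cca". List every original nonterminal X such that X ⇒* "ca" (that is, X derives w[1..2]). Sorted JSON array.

Convert to CNF:
  S -> T0 T1 | T1 A | T1 T1 | a
  A -> T0 T0 | T1 T0
  T0 -> a
  T1 -> c

Fill CYK table bottom-up, restricted to cells inside w[1..2]:
  [1..1]={T1}  "c"  orig:{}
  [2..2]={S,T0}  "a"  orig:{S}
  [1..2]={A}  "ca"

Original NTs in T[1,2] deriving "ca": ["A"]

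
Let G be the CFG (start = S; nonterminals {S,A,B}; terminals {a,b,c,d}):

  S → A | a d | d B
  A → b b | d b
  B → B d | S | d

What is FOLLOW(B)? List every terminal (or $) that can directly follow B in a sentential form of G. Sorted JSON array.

FIRST iteration:
iter 1:
  A via A→b b: +{b}
  A via A→d b: +{d}
  B via B→d: +{d}
  S via S→A: +{b,d}
  S via S→a d: +{a}
  FIRST[S]={a,b,d}  FIRST[A]={b,d}  FIRST[B]={d}
iter 2:
  B via B→S: +{a,b}
  FIRST[S]={a,b,d}  FIRST[A]={b,d}  FIRST[B]={a,b,d}
iter 3: — fixpoint
  FIRST[S]={a,b,d}  FIRST[A]={b,d}  FIRST[B]={a,b,d}

Compute FOLLOW by fixpoint:
initialize: $ ∈ FOLLOW(S)
round 1:
  B→B d: FOLLOW(B) ⊇ FIRST(d) = {d}; new: +{d}
  B→S: FOLLOW(S) ⊇ FOLLOW(B) ⊇ {d}; new: +{d}
  S→A: FOLLOW(A) ⊇ FOLLOW(S) ⊇ {$,d}; new: +{$,d}
  S→d B: FOLLOW(B) ⊇ FOLLOW(S) ⊇ {$,d}; new: +{$}
  FOLLOW[S]={$,d}  FOLLOW[A]={$,d}  FOLLOW[B]={$,d}
round 2: (no change)
  FOLLOW[S]={$,d}  FOLLOW[A]={$,d}  FOLLOW[B]={$,d}

FOLLOW(B) = ["$", "d"]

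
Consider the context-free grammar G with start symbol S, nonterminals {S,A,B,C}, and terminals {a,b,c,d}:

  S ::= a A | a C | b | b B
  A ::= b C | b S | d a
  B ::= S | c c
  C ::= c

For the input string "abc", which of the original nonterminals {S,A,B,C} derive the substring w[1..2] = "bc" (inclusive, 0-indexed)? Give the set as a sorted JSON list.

CNF form of G:
  S -> T0 B | T2 A | T2 C | b
  A -> T0 C | T0 S | T1 T2
  B -> T0 B | T2 A | T2 C | T3 T3 | b
  C -> c
  T0 -> b
  T1 -> d
  T2 -> a
  T3 -> c

Fill CYK table bottom-up, restricted to cells inside w[1..2]:
  [1..1]={B,S,T0}  "b"  orig:{B,S}
  [2..2]={C,T3}  "c"  orig:{C}
  [1..2]={A}  "bc"

Original NTs in T[1,2] deriving "bc": ["A"]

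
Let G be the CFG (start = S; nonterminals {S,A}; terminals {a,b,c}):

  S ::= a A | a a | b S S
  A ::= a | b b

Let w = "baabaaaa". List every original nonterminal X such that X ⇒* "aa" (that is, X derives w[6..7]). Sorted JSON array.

CNF form of G:
  S -> T0 X2 | T1 A | T1 T1
  A -> T0 T0 | a
  T0 -> b
  T1 -> a
  X2 -> S S

CYK table (by increasing span), restricted to cells inside w[6..7]:
  [6..6]={A,T1}  "a"  orig:{A}
  [7..7]={A,T1}  "a"  orig:{A}
  [6..7]={S}  "aa"

Original NTs in T[6,7] deriving "aa": ["S"]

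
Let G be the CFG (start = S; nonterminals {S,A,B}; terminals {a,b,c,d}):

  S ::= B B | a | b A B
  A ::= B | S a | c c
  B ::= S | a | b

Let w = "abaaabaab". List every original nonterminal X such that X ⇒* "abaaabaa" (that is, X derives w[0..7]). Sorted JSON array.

CNF form of G:
  S -> B B | T1 X5 | a
  A -> B B | S T0 | T1 X3 | T2 T2 | a | b
  B -> B B | T1 X4 | a | b
  T0 -> a
  T1 -> b
  T2 -> c
  X3 -> A B
  X4 -> A B
  X5 -> A B

Fill CYK table bottom-up, restricted to cells inside w[0..7]:
  cell(0,0) a: {A,B,S,T0}  orig:{A,B,S}
  cell(1,1) b: {A,B,T1}  orig:{A,B}
  cell(2,2) a: {A,B,S,T0}  orig:{A,B,S}
  cell(3,3) a: {A,B,S,T0}  orig:{A,B,S}
  cell(4,4) a: {A,B,S,T0}  orig:{A,B,S}
  cell(5,5) b: {A,B,T1}  orig:{A,B}
  cell(6,6) a: {A,B,S,T0}  orig:{A,B,S}
  cell(7,7) a: {A,B,S,T0}  orig:{A,B,S}
  cell(0,1) ab: {A,B,S,X3,X4,X5}  orig:{A,B,S}
  cell(1,2) ba: {A,B,S,X3,X4,X5}  orig:{A,B,S}
  cell(2,3) aa: {A,B,S,X3,X4,X5}  orig:{A,B,S}
  cell(3,4) aa: {A,B,S,X3,X4,X5}  orig:{A,B,S}
  cell(4,5) ab: {A,B,S,X3,X4,X5}  orig:{A,B,S}
  cell(5,6) ba: {A,B,S,X3,X4,X5}  orig:{A,B,S}
  cell(6,7) aa: {A,B,S,X3,X4,X5}  orig:{A,B,S}
  cell(0,2) aba: {A,B,S,X3,X4,X5}  orig:{A,B,S}
  cell(1,3) baa: {A,B,S,X3,X4,X5}  orig:{A,B,S}
  cell(2,4) aaa: {A,B,S,X3,X4,X5}  orig:{A,B,S}
  cell(3,5) aab: {A,B,S,X3,X4,X5}  orig:{A,B,S}
  cell(4,6) aba: {A,B,S,X3,X4,X5}  orig:{A,B,S}
  cell(5,7) baa: {A,B,S,X3,X4,X5}  orig:{A,B,S}
  cell(0,3) abaa: {A,B,S,X3,X4,X5}  orig:{A,B,S}
  cell(1,4) baaa: {A,B,S,X3,X4,X5}  orig:{A,B,S}
  cell(2,5) aaab: {A,B,S,X3,X4,X5}  orig:{A,B,S}
  cell(3,6) aaba: {A,B,S,X3,X4,X5}  orig:{A,B,S}
  cell(4,7) abaa: {A,B,S,X3,X4,X5}  orig:{A,B,S}
  cell(0,4) abaaa: {A,B,S,X3,X4,X5}  orig:{A,B,S}
  cell(1,5) baaab: {A,B,S,X3,X4,X5}  orig:{A,B,S}
  cell(2,6) aaaba: {A,B,S,X3,X4,X5}  orig:{A,B,S}
  cell(3,7) aabaa: {A,B,S,X3,X4,X5}  orig:{A,B,S}
  cell(0,5) abaaab: {A,B,S,X3,X4,X5}  orig:{A,B,S}
  cell(1,6) baaaba: {A,B,S,X3,X4,X5}  orig:{A,B,S}
  cell(2,7) aaabaa: {A,B,S,X3,X4,X5}  orig:{A,B,S}
  cell(0,6) abaaaba: {A,B,S,X3,X4,X5}  orig:{A,B,S}
  cell(1,7) baaabaa: {A,B,S,X3,X4,X5}  orig:{A,B,S}
  cell(0,7) abaaabaa: {A,B,S,X3,X4,X5}  orig:{A,B,S}

Original NTs in T[0,7] deriving "abaaabaa": ["A", "B", "S"]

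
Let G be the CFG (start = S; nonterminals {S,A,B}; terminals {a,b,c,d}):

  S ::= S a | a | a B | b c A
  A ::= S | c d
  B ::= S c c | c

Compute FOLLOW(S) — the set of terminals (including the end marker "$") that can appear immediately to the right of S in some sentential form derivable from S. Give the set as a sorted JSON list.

FIRST sets, iterate to fixpoint:
round 1:
  A via A→c d: +{c}
  B via B→c: +{c}
  S via S→a: +{a}
  S via S→b c A: +{b}
  FIRST[S]={a,b}  FIRST[A]={c}  FIRST[B]={c}
round 2:
  A via A→S: +{a,b}
  B via B→S c c: +{a,b}
  FIRST[S]={a,b}  FIRST[A]={a,b,c}  FIRST[B]={a,b,c}
round 3: (no change)
  FIRST[S]={a,b}  FIRST[A]={a,b,c}  FIRST[B]={a,b,c}

FOLLOW sets:
initialize: $ ∈ FOLLOW(S)
iter 1:
  B→S c c: FOLLOW(S) ⊇ FIRST(c) = {c}; new: +{c}
  S→S a: FOLLOW(S) ⊇ FIRST(a) = {a}; new: +{a}
  S→a B: FOLLOW(B) ⊇ FOLLOW(S) ⊇ {$,a,c}; new: +{$,a,c}
  S→b c A: FOLLOW(A) ⊇ FOLLOW(S) ⊇ {$,a,c}; new: +{$,a,c}
  FOLLOW[S]={$,a,c}  FOLLOW[A]={$,a,c}  FOLLOW[B]={$,a,c}
iter 2: (stable)
  FOLLOW[S]={$,a,c}  FOLLOW[A]={$,a,c}  FOLLOW[B]={$,a,c}

FOLLOW(S) = ["$", "a", "c"]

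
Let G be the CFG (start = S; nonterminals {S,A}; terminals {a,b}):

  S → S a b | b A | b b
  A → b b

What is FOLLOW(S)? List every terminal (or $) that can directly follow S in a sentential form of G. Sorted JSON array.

FIRST sets, iterate to fixpoint:
[1]
  A via A→b b: +{b}
  S via S→b A: +{b}
  S: {b}  A: {b}
[2] done
  S: {b}  A: {b}

FOLLOW sets:
seed FOLLOW(S) with $
round 1:
  S→S a b: FOLLOW(S) ⊇ FIRST(a) = {a}; new: +{a}
  S→b A: FOLLOW(A) ⊇ FOLLOW(S) ⊇ {$,a}; new: +{$,a}
  FOLLOW(S)={$,a}  FOLLOW(A)={$,a}
round 2: — fixpoint
  FOLLOW(S)={$,a}  FOLLOW(A)={$,a}

FOLLOW(S) = ["$", "a"]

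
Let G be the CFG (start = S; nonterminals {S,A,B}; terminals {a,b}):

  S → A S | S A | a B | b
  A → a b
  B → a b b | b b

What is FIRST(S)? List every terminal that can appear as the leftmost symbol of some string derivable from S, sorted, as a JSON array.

FIRST sets, iterate to fixpoint:
[1]
  A via A→a b: +{a}
  B via B→a b b: +{a}
  B via B→b b: +{b}
  S via S→A S: +{a}
  S via S→b: +{b}
  FIRST(S)={a,b}  FIRST(A)={a}  FIRST(B)={a,b}
[2] done
  FIRST(S)={a,b}  FIRST(A)={a}  FIRST(B)={a,b}

FIRST(S) = ["a", "b"]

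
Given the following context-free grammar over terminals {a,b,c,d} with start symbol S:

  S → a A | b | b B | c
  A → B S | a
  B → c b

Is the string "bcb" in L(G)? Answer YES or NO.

CNF form of G:
  S -> T1 B | T2 A | b | c
  A -> B S | a
  B -> T0 T1
  T0 -> c
  T1 -> b
  T2 -> a

Fill CYK table bottom-up:
  cell(0,0) b: {S,T1}  orig:{S}
  cell(1,1) c: {S,T0}  orig:{S}
  cell(2,2) b: {S,T1}  orig:{S}
  cell(0,1) bc: ∅
  cell(1,2) cb: {B}
  cell(0,2) bcb: {S}

S ∈ T[0,2] ⇒ YES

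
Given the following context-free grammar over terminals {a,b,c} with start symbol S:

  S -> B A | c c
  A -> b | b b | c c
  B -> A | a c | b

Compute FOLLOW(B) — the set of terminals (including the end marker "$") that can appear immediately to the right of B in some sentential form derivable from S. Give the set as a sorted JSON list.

FIRST iteration:
pass 1:
  A via A→b: +{b}
  A via A→c c: +{c}
  B via B→A: +{b,c}
  B via B→a c: +{a}
  S via S→B A: +{a,b,c}
  S: {a,b,c}  A: {b,c}  B: {a,b,c}
pass 2: (no change)
  S: {a,b,c}  A: {b,c}  B: {a,b,c}

FOLLOW iteration:
seed FOLLOW(S) with $
round 1:
  S→B A: FOLLOW(B) ⊇ FIRST(A) = {b,c}; new: +{b,c}
  S→B A: FOLLOW(A) ⊇ FOLLOW(S) ⊇ {$}; new: +{$}
  S: {$}  A: {$}  B: {b,c}
round 2:
  B→A: FOLLOW(A) ⊇ FOLLOW(B) ⊇ {b,c}; new: +{b,c}
  S: {$}  A: {$,b,c}  B: {b,c}
round 3: (stable)
  S: {$}  A: {$,b,c}  B: {b,c}

FOLLOW(B) = ["b", "c"]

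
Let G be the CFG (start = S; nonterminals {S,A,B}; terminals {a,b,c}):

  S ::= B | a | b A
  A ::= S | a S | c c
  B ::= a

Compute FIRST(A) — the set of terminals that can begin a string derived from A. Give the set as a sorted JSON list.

Compute FIRST by fixpoint:
[1]
  A via A→a S: +{a}
  A via A→c c: +{c}
  B via B→a: +{a}
  S via S→B: +{a}
  S via S→b A: +{b}
  FIRST[S]={a,b}  FIRST[A]={a,c}  FIRST[B]={a}
[2]
  A via A→S: +{b}
  FIRST[S]={a,b}  FIRST[A]={a,b,c}  FIRST[B]={a}
[3] done
  FIRST[S]={a,b}  FIRST[A]={a,b,c}  FIRST[B]={a}

FIRST(A) = ["a", "b", "c"]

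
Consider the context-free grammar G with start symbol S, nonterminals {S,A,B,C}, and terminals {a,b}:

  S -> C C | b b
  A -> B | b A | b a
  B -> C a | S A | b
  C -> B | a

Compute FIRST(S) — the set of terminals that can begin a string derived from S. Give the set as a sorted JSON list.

FIRST sets, iterate to fixpoint:
round 1:
  A via A→b A: +{b}
  B via B→b: +{b}
  C via C→B: +{b}
  C via C→a: +{a}
  S via S→C C: +{a,b}
  S: {a,b}  A: {b}  B: {b}  C: {a,b}
round 2:
  B via B→C a: +{a}
  S: {a,b}  A: {b}  B: {a,b}  C: {a,b}
round 3:
  A via A→B: +{a}
  S: {a,b}  A: {a,b}  B: {a,b}  C: {a,b}
round 4: (stable)
  S: {a,b}  A: {a,b}  B: {a,b}  C: {a,b}

FIRST(S) = ["a", "b"]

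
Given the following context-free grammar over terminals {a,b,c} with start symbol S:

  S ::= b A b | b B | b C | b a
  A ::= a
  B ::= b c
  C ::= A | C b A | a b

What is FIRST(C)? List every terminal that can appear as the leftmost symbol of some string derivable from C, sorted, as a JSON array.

FIRST sets, iterate to fixpoint:
round 1:
  A via A→a: +{a}
  B via B→b c: +{b}
  C via C→A: +{a}
  S via S→b A b: +{b}
  FIRST[S]={b}  FIRST[A]={a}  FIRST[B]={b}  FIRST[C]={a}
round 2: done
  FIRST[S]={b}  FIRST[A]={a}  FIRST[B]={b}  FIRST[C]={a}

FIRST(C) = ["a"]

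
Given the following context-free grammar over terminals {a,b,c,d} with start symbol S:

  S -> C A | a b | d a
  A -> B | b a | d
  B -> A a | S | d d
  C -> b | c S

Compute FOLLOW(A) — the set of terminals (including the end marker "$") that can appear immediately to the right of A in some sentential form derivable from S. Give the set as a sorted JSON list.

Compute FIRST by fixpoint:
[1]
  A via A→b a: +{b}
  A via A→d: +{d}
  B via B→A a: +{b,d}
  C via C→b: +{b}
  C via C→c S: +{c}
  S via S→C A: +{b,c}
  S via S→a b: +{a}
  S via S→d a: +{d}
  FIRST(S)={a,b,c,d}  FIRST(A)={b,d}  FIRST(B)={b,d}  FIRST(C)={b,c}
[2]
  B via B→S: +{a,c}
  FIRST(S)={a,b,c,d}  FIRST(A)={b,d}  FIRST(B)={a,b,c,d}  FIRST(C)={b,c}
[3]
  A via A→B: +{a,c}
  FIRST(S)={a,b,c,d}  FIRST(A)={a,b,c,d}  FIRST(B)={a,b,c,d}  FIRST(C)={b,c}
[4] (stable)
  FIRST(S)={a,b,c,d}  FIRST(A)={a,b,c,d}  FIRST(B)={a,b,c,d}  FIRST(C)={b,c}

Compute FOLLOW by fixpoint:
seed FOLLOW(S) with $
[1]
  B→A a: FOLLOW(A) ⊇ FIRST(a) = {a}; new: +{a}
  S→C A: FOLLOW(C) ⊇ FIRST(A) = {a,b,c,d}; new: +{a,b,c,d}
  S→C A: FOLLOW(A) ⊇ FOLLOW(S) ⊇ {$}; new: +{$}
  FOLLOW(S)={$}  FOLLOW(A)={$,a}  FOLLOW(B)={}  FOLLOW(C)={a,b,c,d}
[2]
  A→B: FOLLOW(B) ⊇ FOLLOW(A) ⊇ {$,a}; new: +{$,a}
  B→S: FOLLOW(S) ⊇ FOLLOW(B) ⊇ {$,a}; new: +{a}
  C→c S: FOLLOW(S) ⊇ FOLLOW(C) ⊇ {a,b,c,d}; new: +{b,c,d}
  S→C A: FOLLOW(A) ⊇ FOLLOW(S) ⊇ {$,a,b,c,d}; new: +{b,c,d}
  FOLLOW(S)={$,a,b,c,d}  FOLLOW(A)={$,a,b,c,d}  FOLLOW(B)={$,a}  FOLLOW(C)={a,b,c,d}
[3]
  A→B: FOLLOW(B) ⊇ FOLLOW(A) ⊇ {$,a,b,c,d}; new: +{b,c,d}
  FOLLOW(S)={$,a,b,c,d}  FOLLOW(A)={$,a,b,c,d}  FOLLOW(B)={$,a,b,c,d}  FOLLOW(C)={a,b,c,d}
[4] done
  FOLLOW(S)={$,a,b,c,d}  FOLLOW(A)={$,a,b,c,d}  FOLLOW(B)={$,a,b,c,d}  FOLLOW(C)={a,b,c,d}

FOLLOW(A) = ["$", "a", "b", "c", "d"]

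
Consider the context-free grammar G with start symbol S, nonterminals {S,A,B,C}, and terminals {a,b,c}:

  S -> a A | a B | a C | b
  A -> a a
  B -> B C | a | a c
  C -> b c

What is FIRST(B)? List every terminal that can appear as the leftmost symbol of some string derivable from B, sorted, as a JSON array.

FIRST sets, iterate to fixpoint:
iter 1:
  A via A→a a: +{a}
  B via B→a: +{a}
  C via C→b c: +{b}
  S via S→a A: +{a}
  S via S→b: +{b}
  FIRST[S]={a,b}  FIRST[A]={a}  FIRST[B]={a}  FIRST[C]={b}
iter 2: done
  FIRST[S]={a,b}  FIRST[A]={a}  FIRST[B]={a}  FIRST[C]={b}

FIRST(B) = ["a"]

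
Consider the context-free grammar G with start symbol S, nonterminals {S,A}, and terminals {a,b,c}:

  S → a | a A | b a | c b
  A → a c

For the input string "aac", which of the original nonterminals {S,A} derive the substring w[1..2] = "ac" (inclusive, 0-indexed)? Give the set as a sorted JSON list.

CNF form of G:
  S -> T0 A | T1 T2 | T2 T0 | a
  A -> T0 T1
  T0 -> a
  T1 -> c
  T2 -> b

Fill CYK table bottom-up — only the sub-triangle for w[1..2]:
  cell(1,1) a: {S,T0}  orig:{S}
  cell(2,2) c: {T1}  orig:{}
  cell(1,2) ac: {A}

Original NTs in T[1,2] deriving "ac": ["A"]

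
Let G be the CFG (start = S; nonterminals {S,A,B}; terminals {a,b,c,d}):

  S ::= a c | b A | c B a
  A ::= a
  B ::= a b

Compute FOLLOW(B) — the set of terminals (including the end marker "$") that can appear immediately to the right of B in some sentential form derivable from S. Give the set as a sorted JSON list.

FIRST iteration:
round 1:
  A via A→a: +{a}
  B via B→a b: +{a}
  S via S→a c: +{a}
  S via S→b A: +{b}
  S via S→c B a: +{c}
  S: {a,b,c}  A: {a}  B: {a}
round 2: — fixpoint
  S: {a,b,c}  A: {a}  B: {a}

FOLLOW sets:
initialize: $ ∈ FOLLOW(S)
pass 1:
  S→b A: FOLLOW(A) ⊇ FOLLOW(S) ⊇ {$}; new: +{$}
  S→c B a: FOLLOW(B) ⊇ FIRST(a) = {a}; new: +{a}
  FOLLOW(S)={$}  FOLLOW(A)={$}  FOLLOW(B)={a}
pass 2: done
  FOLLOW(S)={$}  FOLLOW(A)={$}  FOLLOW(B)={a}

FOLLOW(B) = ["a"]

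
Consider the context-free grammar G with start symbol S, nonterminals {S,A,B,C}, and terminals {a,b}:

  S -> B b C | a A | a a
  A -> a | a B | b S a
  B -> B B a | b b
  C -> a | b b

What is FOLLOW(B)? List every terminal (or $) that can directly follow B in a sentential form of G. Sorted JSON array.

Compute FIRST by fixpoint:
iter 1:
  A via A→a: +{a}
  A via A→b S a: +{b}
  B via B→b b: +{b}
  C via C→a: +{a}
  C via C→b b: +{b}
  S via S→B b C: +{b}
  S via S→a A: +{a}
  FIRST[S]={a,b}  FIRST[A]={a,b}  FIRST[B]={b}  FIRST[C]={a,b}
iter 2: done
  FIRST[S]={a,b}  FIRST[A]={a,b}  FIRST[B]={b}  FIRST[C]={a,b}

Compute FOLLOW by fixpoint:
FOLLOW(S) := {$}
round 1:
  A→b S a: FOLLOW(S) ⊇ FIRST(a) = {a}; new: +{a}
  B→B B a: FOLLOW(B) ⊇ FIRST(B) = {b}; new: +{b}
  B→B B a: FOLLOW(B) ⊇ FIRST(a) = {a}; new: +{a}
  S→B b C: FOLLOW(C) ⊇ FOLLOW(S) ⊇ {$,a}; new: +{$,a}
  S→a A: FOLLOW(A) ⊇ FOLLOW(S) ⊇ {$,a}; new: +{$,a}
  FOLLOW(S)={$,a}  FOLLOW(A)={$,a}  FOLLOW(B)={a,b}  FOLLOW(C)={$,a}
round 2:
  A→a B: FOLLOW(B) ⊇ FOLLOW(A) ⊇ {$,a}; new: +{$}
  FOLLOW(S)={$,a}  FOLLOW(A)={$,a}  FOLLOW(B)={$,a,b}  FOLLOW(C)={$,a}
round 3: (no change)
  FOLLOW(S)={$,a}  FOLLOW(A)={$,a}  FOLLOW(B)={$,a,b}  FOLLOW(C)={$,a}

FOLLOW(B) = ["$", "a", "b"]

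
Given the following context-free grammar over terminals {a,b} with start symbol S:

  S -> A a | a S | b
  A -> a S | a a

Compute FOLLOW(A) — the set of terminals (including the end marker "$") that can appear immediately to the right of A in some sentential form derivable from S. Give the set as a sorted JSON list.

FIRST sets, iterate to fixpoint:
[1]
  A via A→a S: +{a}
  S via S→A a: +{a}
  S via S→b: +{b}
  FIRST[S]={a,b}  FIRST[A]={a}
[2] (stable)
  FIRST[S]={a,b}  FIRST[A]={a}

FOLLOW iteration:
initialize: $ ∈ FOLLOW(S)
pass 1:
  S→A a: FOLLOW(A) ⊇ FIRST(a) = {a}; new: +{a}
  FOLLOW(S)={$}  FOLLOW(A)={a}
pass 2:
  A→a S: FOLLOW(S) ⊇ FOLLOW(A) ⊇ {a}; new: +{a}
  FOLLOW(S)={$,a}  FOLLOW(A)={a}
pass 3: — fixpoint
  FOLLOW(S)={$,a}  FOLLOW(A)={a}

FOLLOW(A) = ["a"]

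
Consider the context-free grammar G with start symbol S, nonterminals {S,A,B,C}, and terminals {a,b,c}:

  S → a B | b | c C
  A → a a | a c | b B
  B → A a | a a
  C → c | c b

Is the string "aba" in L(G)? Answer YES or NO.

Convert to CNF:
  S -> T0 B | T1 C | b
  A -> T0 T0 | T0 T1 | T2 B
  B -> A T0 | T0 T0
  C -> T1 T2 | c
  T0 -> a
  T1 -> c
  T2 -> b

Fill CYK table bottom-up:
  [0..0]={T0}  "a"  orig:{}
  [1..1]={S,T2}  "b"  orig:{S}
  [2..2]={T0}  "a"  orig:{}
  [0..1]=∅  "ab"
  [1..2]=∅  "ba"
  [0..2]=∅  "aba"

S ∉ T[0,2] ⇒ NO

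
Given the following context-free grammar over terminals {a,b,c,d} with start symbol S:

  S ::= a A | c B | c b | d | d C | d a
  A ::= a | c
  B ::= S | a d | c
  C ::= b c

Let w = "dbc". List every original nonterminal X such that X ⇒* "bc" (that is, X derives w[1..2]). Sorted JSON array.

Convert to CNF:
  S -> T0 A | T1 C | T1 T0 | T2 B | T2 T3 | d
  A -> a | c
  B -> T0 A | T0 T1 | T1 C | T1 T0 | T2 B | T2 T3 | c | d
  C -> T3 T2
  T0 -> a
  T1 -> d
  T2 -> c
  T3 -> b

CYK fill, restricted to cells inside w[1..2]:
  T[1,1] 'b' = {T3}  orig:{}
  T[2,2] 'c' = {A,B,T2}  orig:{A,B}
  T[1,2] 'bc' = {C}

Original NTs in T[1,2] deriving "bc": ["C"]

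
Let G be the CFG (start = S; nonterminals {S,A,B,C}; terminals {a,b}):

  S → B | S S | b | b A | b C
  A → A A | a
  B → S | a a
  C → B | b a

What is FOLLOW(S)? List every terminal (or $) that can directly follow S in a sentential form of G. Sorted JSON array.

FIRST iteration:
iter 1:
  A via A→a: +{a}
  B via B→a a: +{a}
  C via C→B: +{a}
  C via C→b a: +{b}
  S via S→B: +{a}
  S via S→b: +{b}
  FIRST[S]={a,b}  FIRST[A]={a}  FIRST[B]={a}  FIRST[C]={a,b}
iter 2:
  B via B→S: +{b}
  FIRST[S]={a,b}  FIRST[A]={a}  FIRST[B]={a,b}  FIRST[C]={a,b}
iter 3: (stable)
  FIRST[S]={a,b}  FIRST[A]={a}  FIRST[B]={a,b}  FIRST[C]={a,b}

FOLLOW sets:
FOLLOW(S) := {$}
iter 1:
  A→A A: FOLLOW(A) ⊇ FIRST(A) = {a}; new: +{a}
  S→B: FOLLOW(B) ⊇ FOLLOW(S) ⊇ {$}; new: +{$}
  S→S S: FOLLOW(S) ⊇ FIRST(S) = {a,b}; new: +{a,b}
  S→b A: FOLLOW(A) ⊇ FOLLOW(S) ⊇ {$,a,b}; new: +{$,b}
  S→b C: FOLLOW(C) ⊇ FOLLOW(S) ⊇ {$,a,b}; new: +{$,a,b}
  FOLLOW(S)={$,a,b}  FOLLOW(A)={$,a,b}  FOLLOW(B)={$}  FOLLOW(C)={$,a,b}
iter 2:
  C→B: FOLLOW(B) ⊇ FOLLOW(C) ⊇ {$,a,b}; new: +{a,b}
  FOLLOW(S)={$,a,b}  FOLLOW(A)={$,a,b}  FOLLOW(B)={$,a,b}  FOLLOW(C)={$,a,b}
iter 3: (no change)
  FOLLOW(S)={$,a,b}  FOLLOW(A)={$,a,b}  FOLLOW(B)={$,a,b}  FOLLOW(C)={$,a,b}

FOLLOW(S) = ["$", "a", "b"]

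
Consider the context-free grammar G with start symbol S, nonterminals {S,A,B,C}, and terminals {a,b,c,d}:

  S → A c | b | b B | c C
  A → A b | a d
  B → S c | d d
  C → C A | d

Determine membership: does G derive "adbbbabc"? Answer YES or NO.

Convert to CNF:
  S -> A T3 | T0 B | T3 C | b
  A -> A T0 | T1 T2
  B -> S T3 | T2 T2
  C -> C A | d
  T0 -> b
  T1 -> a
  T2 -> d
  T3 -> c

Fill CYK table bottom-up:
  cell(0,0) a: {T1}  orig:{}
  cell(1,1) d: {C,T2}  orig:{C}
  cell(2,2) b: {S,T0}  orig:{S}
  cell(3,3) b: {S,T0}  orig:{S}
  cell(4,4) b: {S,T0}  orig:{S}
  cell(5,5) a: {T1}  orig:{}
  cell(6,6) b: {S,T0}  orig:{S}
  cell(7,7) c: {T3}  orig:{}
  cell(0,1) ad: {A}
  cell(1,2) db: ∅
  cell(2,3) bb: ∅
  cell(3,4) bb: ∅
  cell(4,5) ba: ∅
  cell(5,6) ab: ∅
  cell(6,7) bc: {B}
  cell(0,2) adb: {A}
  cell(1,3) dbb: ∅
  cell(2,4) bbb: ∅
  cell(3,5) bba: ∅
  cell(4,6) bab: ∅
  cell(5,7) abc: ∅
  cell(0,3) adbb: {A}
  cell(1,4) dbbb: ∅
  cell(2,5) bbba: ∅
  cell(3,6) bbab: ∅
  cell(4,7) babc: ∅
  cell(0,4) adbbb: {A}
  cell(1,5) dbbba: ∅
  cell(2,6) bbbab: ∅
  cell(3,7) bbabc: ∅
  cell(0,5) adbbba: ∅
  cell(1,6) dbbbab: ∅
  cell(2,7) bbbabc: ∅
  cell(0,6) adbbbab: ∅
  cell(1,7) dbbbabc: ∅
  cell(0,7) adbbbabc: ∅

S ∉ T[0,7] ⇒ NO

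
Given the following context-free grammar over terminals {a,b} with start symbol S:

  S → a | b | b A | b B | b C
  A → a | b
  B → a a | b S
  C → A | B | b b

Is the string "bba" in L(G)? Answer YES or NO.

CNF form of G:
  S -> T1 A | T1 B | T1 C | a | b
  A -> a | b
  B -> T0 T0 | T1 S
  C -> T0 T0 | T1 S | T1 T1 | a | b
  T0 -> a
  T1 -> b

CYK fill:
  [0..0]={A,C,S,T1}  "b"  orig:{A,C,S}
  [1..1]={A,C,S,T1}  "b"  orig:{A,C,S}
  [2..2]={A,C,S,T0}  "a"  orig:{A,C,S}
  [0..1]={B,C,S}  "bb"
  [1..2]={B,C,S}  "ba"
  [0..2]={B,C,S}  "bba"

S ∈ T[0,2] ⇒ YES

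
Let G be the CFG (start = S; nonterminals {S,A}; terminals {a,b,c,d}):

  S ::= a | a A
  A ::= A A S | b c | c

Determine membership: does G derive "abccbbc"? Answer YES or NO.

CNF form of G:
  S -> T2 A | a
  A -> A X3 | T0 T1 | c
  T0 -> b
  T1 -> c
  T2 -> a
  X3 -> A S

Fill CYK table bottom-up:
  T[0,0] 'a' = {S,T2}  orig:{S}
  T[1,1] 'b' = {T0}  orig:{}
  T[2,2] 'c' = {A,T1}  orig:{A}
  T[3,3] 'c' = {A,T1}  orig:{A}
  T[4,4] 'b' = {T0}  orig:{}
  T[5,5] 'b' = {T0}  orig:{}
  T[6,6] 'c' = {A,T1}  orig:{A}
  T[0,1] 'ab' = ∅
  T[1,2] 'bc' = {A}
  T[2,3] 'cc' = ∅
  T[3,4] 'cb' = ∅
  T[4,5] 'bb' = ∅
  T[5,6] 'bc' = {A}
  T[0,2] 'abc' = {S}
  T[1,3] 'bcc' = ∅
  T[2,4] 'ccb' = ∅
  T[3,5] 'cbb' = ∅
  T[4,6] 'bbc' = ∅
  T[0,3] 'abcc' = ∅
  T[1,4] 'bccb' = ∅
  T[2,5] 'ccbb' = ∅
  T[3,6] 'cbbc' = ∅
  T[0,4] 'abccb' = ∅
  T[1,5] 'bccbb' = ∅
  T[2,6] 'ccbbc' = ∅
  T[0,5] 'abccbb' = ∅
  T[1,6] 'bccbbc' = ∅
  T[0,6] 'abccbbc' = ∅

S ∉ T[0,6] ⇒ NO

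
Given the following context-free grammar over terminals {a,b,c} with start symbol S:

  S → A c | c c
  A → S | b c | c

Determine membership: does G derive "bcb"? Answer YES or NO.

CNF form of G:
  S -> A T0 | T0 T0
  A -> A T0 | T0 T0 | T1 T0 | c
  T0 -> c
  T1 -> b

CYK table (by increasing span):
  T[0,0] 'b' = {T1}  orig:{}
  T[1,1] 'c' = {A,T0}  orig:{A}
  T[2,2] 'b' = {T1}  orig:{}
  T[0,1] 'bc' = {A}
  T[1,2] 'cb' = ∅
  T[0,2] 'bcb' = ∅

S ∉ T[0,2] ⇒ NO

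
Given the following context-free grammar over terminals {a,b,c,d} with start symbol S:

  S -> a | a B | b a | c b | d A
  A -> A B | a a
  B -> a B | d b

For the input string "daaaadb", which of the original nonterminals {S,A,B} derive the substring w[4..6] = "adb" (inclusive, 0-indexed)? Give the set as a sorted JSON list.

Convert to CNF:
  S -> T0 B | T1 A | T2 T0 | T3 T2 | a
  A -> A B | T0 T0
  B -> T0 B | T1 T2
  T0 -> a
  T1 -> d
  T2 -> b
  T3 -> c

Fill CYK table bottom-up, restricted to cells inside w[4..6]:
  T[4,4] 'a' = {S,T0}  orig:{S}
  T[5,5] 'd' = {T1}  orig:{}
  T[6,6] 'b' = {T2}  orig:{}
  T[4,5] 'ad' = ∅
  T[5,6] 'db' = {B}
  T[4,6] 'adb' = {B,S}

Original NTs in T[4,6] deriving "adb": ["B", "S"]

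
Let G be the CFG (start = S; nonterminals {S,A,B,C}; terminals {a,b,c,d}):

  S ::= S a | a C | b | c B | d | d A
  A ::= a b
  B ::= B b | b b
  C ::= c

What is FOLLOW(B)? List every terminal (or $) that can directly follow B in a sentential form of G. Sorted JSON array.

FIRST sets, iterate to fixpoint:
[1]
  A via A→a b: +{a}
  B via B→b b: +{b}
  C via C→c: +{c}
  S via S→a C: +{a}
  S via S→b: +{b}
  S via S→c B: +{c}
  S via S→d: +{d}
  FIRST(S)={a,b,c,d}  FIRST(A)={a}  FIRST(B)={b}  FIRST(C)={c}
[2] done
  FIRST(S)={a,b,c,d}  FIRST(A)={a}  FIRST(B)={b}  FIRST(C)={c}

FOLLOW iteration:
FOLLOW(S) := {$}
iter 1:
  B→B b: FOLLOW(B) ⊇ FIRST(b) = {b}; new: +{b}
  S→S a: FOLLOW(S) ⊇ FIRST(a) = {a}; new: +{a}
  S→a C: FOLLOW(C) ⊇ FOLLOW(S) ⊇ {$,a}; new: +{$,a}
  S→c B: FOLLOW(B) ⊇ FOLLOW(S) ⊇ {$,a}; new: +{$,a}
  S→d A: FOLLOW(A) ⊇ FOLLOW(S) ⊇ {$,a}; new: +{$,a}
  FOLLOW(S)={$,a}  FOLLOW(A)={$,a}  FOLLOW(B)={$,a,b}  FOLLOW(C)={$,a}
iter 2: — fixpoint
  FOLLOW(S)={$,a}  FOLLOW(A)={$,a}  FOLLOW(B)={$,a,b}  FOLLOW(C)={$,a}

FOLLOW(B) = ["$", "a", "b"]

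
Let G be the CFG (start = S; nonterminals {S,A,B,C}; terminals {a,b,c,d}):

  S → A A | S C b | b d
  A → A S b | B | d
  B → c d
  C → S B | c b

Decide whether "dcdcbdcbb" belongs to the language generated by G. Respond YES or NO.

CNF form of G:
  S -> A A | S X4 | T0 T2
  A -> A X3 | T1 T2 | d
  B -> T1 T2
  C -> S B | T1 T0
  T0 -> b
  T1 -> c
  T2 -> d
  X3 -> S T0
  X4 -> C T0

Fill CYK table bottom-up:
  T[0,0] 'd' = {A,T2}  orig:{A}
  T[1,1] 'c' = {T1}  orig:{}
  T[2,2] 'd' = {A,T2}  orig:{A}
  T[3,3] 'c' = {T1}  orig:{}
  T[4,4] 'b' = {T0}  orig:{}
  T[5,5] 'd' = {A,T2}  orig:{A}
  T[6,6] 'c' = {T1}  orig:{}
  T[7,7] 'b' = {T0}  orig:{}
  T[8,8] 'b' = {T0}  orig:{}
  T[0,1] 'dc' = ∅
  T[1,2] 'cd' = {A,B}
  T[2,3] 'dc' = ∅
  T[3,4] 'cb' = {C}
  T[4,5] 'bd' = {S}
  T[5,6] 'dc' = ∅
  T[6,7] 'cb' = {C}
  T[7,8] 'bb' = ∅
  T[0,2] 'dcd' = {S}
  T[1,3] 'cdc' = ∅
  T[2,4] 'dcb' = ∅
  T[3,5] 'cbd' = ∅
  T[4,6] 'bdc' = ∅
  T[5,7] 'dcb' = ∅
  T[6,8] 'cbb' = {X4}  orig:{}
  T[0,3] 'dcdc' = ∅
  T[1,4] 'cdcb' = ∅
  T[2,5] 'dcbd' = ∅
  T[3,6] 'cbdc' = ∅
  T[4,7] 'bdcb' = ∅
  T[5,8] 'dcbb' = ∅
  T[0,4] 'dcdcb' = ∅
  T[1,5] 'cdcbd' = ∅
  T[2,6] 'dcbdc' = ∅
  T[3,7] 'cbdcb' = ∅
  T[4,8] 'bdcbb' = {S}
  T[0,5] 'dcdcbd' = ∅
  T[1,6] 'cdcbdc' = ∅
  T[2,7] 'dcbdcb' = ∅
  T[3,8] 'cbdcbb' = ∅
  T[0,6] 'dcdcbdc' = ∅
  T[1,7] 'cdcbdcb' = ∅
  T[2,8] 'dcbdcbb' = ∅
  T[0,7] 'dcdcbdcb' = ∅
  T[1,8] 'cdcbdcbb' = ∅
  T[0,8] 'dcdcbdcbb' = ∅

S ∉ T[0,8] ⇒ NO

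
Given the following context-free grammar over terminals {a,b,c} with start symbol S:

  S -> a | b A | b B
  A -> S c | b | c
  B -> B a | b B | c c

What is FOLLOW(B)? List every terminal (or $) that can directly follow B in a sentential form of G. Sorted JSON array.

FIRST iteration:
pass 1:
  A via A→b: +{b}
  A via A→c: +{c}
  B via B→b B: +{b}
  B via B→c c: +{c}
  S via S→a: +{a}
  S via S→b A: +{b}
  FIRST[S]={a,b}  FIRST[A]={b,c}  FIRST[B]={b,c}
pass 2:
  A via A→S c: +{a}
  FIRST[S]={a,b}  FIRST[A]={a,b,c}  FIRST[B]={b,c}
pass 3: done
  FIRST[S]={a,b}  FIRST[A]={a,b,c}  FIRST[B]={b,c}

FOLLOW iteration:
FOLLOW(S) := {$}
round 1:
  A→S c: FOLLOW(S) ⊇ FIRST(c) = {c}; new: +{c}
  B→B a: FOLLOW(B) ⊇ FIRST(a) = {a}; new: +{a}
  S→b A: FOLLOW(A) ⊇ FOLLOW(S) ⊇ {$,c}; new: +{$,c}
  S→b B: FOLLOW(B) ⊇ FOLLOW(S) ⊇ {$,c}; new: +{$,c}
  S: {$,c}  A: {$,c}  B: {$,a,c}
round 2: done
  S: {$,c}  A: {$,c}  B: {$,a,c}

FOLLOW(B) = ["$", "a", "c"]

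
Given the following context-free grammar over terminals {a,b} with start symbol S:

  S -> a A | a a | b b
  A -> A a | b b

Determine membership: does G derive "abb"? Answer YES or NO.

Convert to CNF:
  S -> T0 A | T0 T0 | T1 T1
  A -> A T0 | T1 T1
  T0 -> a
  T1 -> b

CYK fill:
  [0..0]={T0}  "a"  orig:{}
  [1..1]={T1}  "b"  orig:{}
  [2..2]={T1}  "b"  orig:{}
  [0..1]=∅  "ab"
  [1..2]={A,S}  "bb"
  [0..2]={S}  "abb"

S ∈ T[0,2] ⇒ YES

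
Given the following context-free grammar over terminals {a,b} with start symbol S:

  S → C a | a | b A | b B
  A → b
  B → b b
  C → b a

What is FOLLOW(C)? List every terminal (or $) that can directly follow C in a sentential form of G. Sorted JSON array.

FIRST iteration:
round 1:
  A via A→b: +{b}
  B via B→b b: +{b}
  C via C→b a: +{b}
  S via S→C a: +{b}
  S via S→a: +{a}
  FIRST[S]={a,b}  FIRST[A]={b}  FIRST[B]={b}  FIRST[C]={b}
round 2: — fixpoint
  FIRST[S]={a,b}  FIRST[A]={b}  FIRST[B]={b}  FIRST[C]={b}

FOLLOW sets:
FOLLOW(S) := {$}
iter 1:
  S→C a: FOLLOW(C) ⊇ FIRST(a) = {a}; new: +{a}
  S→b A: FOLLOW(A) ⊇ FOLLOW(S) ⊇ {$}; new: +{$}
  S→b B: FOLLOW(B) ⊇ FOLLOW(S) ⊇ {$}; new: +{$}
  FOLLOW(S)={$}  FOLLOW(A)={$}  FOLLOW(B)={$}  FOLLOW(C)={a}
iter 2: (no change)
  FOLLOW(S)={$}  FOLLOW(A)={$}  FOLLOW(B)={$}  FOLLOW(C)={a}

FOLLOW(C) = ["a"]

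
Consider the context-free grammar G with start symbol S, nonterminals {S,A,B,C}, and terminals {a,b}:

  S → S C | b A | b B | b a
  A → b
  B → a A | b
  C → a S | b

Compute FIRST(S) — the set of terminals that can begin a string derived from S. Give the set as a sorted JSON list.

Compute FIRST by fixpoint:
pass 1:
  A via A→b: +{b}
  B via B→a A: +{a}
  B via B→b: +{b}
  C via C→a S: +{a}
  C via C→b: +{b}
  S via S→b A: +{b}
  FIRST[S]={b}  FIRST[A]={b}  FIRST[B]={a,b}  FIRST[C]={a,b}
pass 2: (no change)
  FIRST[S]={b}  FIRST[A]={b}  FIRST[B]={a,b}  FIRST[C]={a,b}

FIRST(S) = ["b"]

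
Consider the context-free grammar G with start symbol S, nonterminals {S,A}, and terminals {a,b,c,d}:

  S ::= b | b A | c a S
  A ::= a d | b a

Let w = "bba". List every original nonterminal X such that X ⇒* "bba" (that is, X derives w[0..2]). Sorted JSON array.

CNF form of G:
  S -> T2 A | T3 X4 | b
  A -> T0 T1 | T2 T0
  T0 -> a
  T1 -> d
  T2 -> b
  T3 -> c
  X4 -> T0 S

Fill CYK table bottom-up — only the sub-triangle for w[0..2]:
  [0..0]={S,T2}  "b"  orig:{S}
  [1..1]={S,T2}  "b"  orig:{S}
  [2..2]={T0}  "a"  orig:{}
  [0..1]=∅  "bb"
  [1..2]={A}  "ba"
  [0..2]={S}  "bba"

Original NTs in T[0,2] deriving "bba": ["S"]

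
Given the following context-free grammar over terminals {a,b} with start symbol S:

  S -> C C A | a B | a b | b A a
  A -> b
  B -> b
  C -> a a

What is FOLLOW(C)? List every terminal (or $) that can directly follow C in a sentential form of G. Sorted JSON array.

FIRST iteration:
iter 1:
  A via A→b: +{b}
  B via B→b: +{b}
  C via C→a a: +{a}
  S via S→C C A: +{a}
  S via S→b A a: +{b}
  S: {a,b}  A: {b}  B: {b}  C: {a}
iter 2: — fixpoint
  S: {a,b}  A: {b}  B: {b}  C: {a}

FOLLOW sets:
initialize: $ ∈ FOLLOW(S)
round 1:
  S→C C A: FOLLOW(C) ⊇ FIRST(C) = {a}; new: +{a}
  S→C C A: FOLLOW(C) ⊇ FIRST(A) = {b}; new: +{b}
  S→C C A: FOLLOW(A) ⊇ FOLLOW(S) ⊇ {$}; new: +{$}
  S→a B: FOLLOW(B) ⊇ FOLLOW(S) ⊇ {$}; new: +{$}
  S→b A a: FOLLOW(A) ⊇ FIRST(a) = {a}; new: +{a}
  FOLLOW[S]={$}  FOLLOW[A]={$,a}  FOLLOW[B]={$}  FOLLOW[C]={a,b}
round 2: (stable)
  FOLLOW[S]={$}  FOLLOW[A]={$,a}  FOLLOW[B]={$}  FOLLOW[C]={a,b}

FOLLOW(C) = ["a", "b"]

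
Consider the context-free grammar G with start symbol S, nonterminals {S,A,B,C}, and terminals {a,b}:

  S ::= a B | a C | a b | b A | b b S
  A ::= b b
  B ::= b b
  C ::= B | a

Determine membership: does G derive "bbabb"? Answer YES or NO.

Convert to CNF:
  S -> T0 A | T0 X2 | T1 B | T1 C | T1 T0
  A -> T0 T0
  B -> T0 T0
  C -> T0 T0 | a
  T0 -> b
  T1 -> a
  X2 -> T0 S

Fill CYK table bottom-up:
  cell(0,0) b: {T0}  orig:{}
  cell(1,1) b: {T0}  orig:{}
  cell(2,2) a: {C,T1}  orig:{C}
  cell(3,3) b: {T0}  orig:{}
  cell(4,4) b: {T0}  orig:{}
  cell(0,1) bb: {A,B,C}
  cell(1,2) ba: ∅
  cell(2,3) ab: {S}
  cell(3,4) bb: {A,B,C}
  cell(0,2) bba: ∅
  cell(1,3) bab: {X2}  orig:{}
  cell(2,4) abb: {S}
  cell(0,3) bbab: {S}
  cell(1,4) babb: {X2}  orig:{}
  cell(0,4) bbabb: {S}

S ∈ T[0,4] ⇒ YES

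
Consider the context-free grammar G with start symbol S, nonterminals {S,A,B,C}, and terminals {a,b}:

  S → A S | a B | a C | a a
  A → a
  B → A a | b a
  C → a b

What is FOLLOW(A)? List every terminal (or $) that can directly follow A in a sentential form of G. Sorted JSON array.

FIRST sets, iterate to fixpoint:
iter 1:
  A via A→a: +{a}
  B via B→A a: +{a}
  B via B→b a: +{b}
  C via C→a b: +{a}
  S via S→A S: +{a}
  FIRST[S]={a}  FIRST[A]={a}  FIRST[B]={a,b}  FIRST[C]={a}
iter 2: (stable)
  FIRST[S]={a}  FIRST[A]={a}  FIRST[B]={a,b}  FIRST[C]={a}

FOLLOW iteration:
initialize: $ ∈ FOLLOW(S)
round 1:
  B→A a: FOLLOW(A) ⊇ FIRST(a) = {a}; new: +{a}
  S→a B: FOLLOW(B) ⊇ FOLLOW(S) ⊇ {$}; new: +{$}
  S→a C: FOLLOW(C) ⊇ FOLLOW(S) ⊇ {$}; new: +{$}
  FOLLOW[S]={$}  FOLLOW[A]={a}  FOLLOW[B]={$}  FOLLOW[C]={$}
round 2: — fixpoint
  FOLLOW[S]={$}  FOLLOW[A]={a}  FOLLOW[B]={$}  FOLLOW[C]={$}

FOLLOW(A) = ["a"]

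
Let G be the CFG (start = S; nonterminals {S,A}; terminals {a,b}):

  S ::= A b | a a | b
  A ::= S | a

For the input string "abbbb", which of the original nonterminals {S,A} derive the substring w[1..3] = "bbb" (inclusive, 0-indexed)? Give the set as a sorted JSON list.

Convert to CNF:
  S -> A T0 | T1 T1 | b
  A -> A T0 | T1 T1 | a | b
  T0 -> b
  T1 -> a

CYK fill — only the sub-triangle for w[1..3]:
  [1..1]={A,S,T0}  "b"  orig:{A,S}
  [2..2]={A,S,T0}  "b"  orig:{A,S}
  [3..3]={A,S,T0}  "b"  orig:{A,S}
  [1..2]={A,S}  "bb"
  [2..3]={A,S}  "bb"
  [1..3]={A,S}  "bbb"

Original NTs in T[1,3] deriving "bbb": ["A", "S"]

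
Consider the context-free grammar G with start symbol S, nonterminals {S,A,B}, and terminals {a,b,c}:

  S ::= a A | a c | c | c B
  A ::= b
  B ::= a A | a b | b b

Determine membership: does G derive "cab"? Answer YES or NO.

CNF form of G:
  S -> T0 A | T0 T2 | T2 B | c
  A -> b
  B -> T0 A | T0 T1 | T1 T1
  T0 -> a
  T1 -> b
  T2 -> c

CYK fill:
  cell(0,0) c: {S,T2}  orig:{S}
  cell(1,1) a: {T0}  orig:{}
  cell(2,2) b: {A,T1}  orig:{A}
  cell(0,1) ca: ∅
  cell(1,2) ab: {B,S}
  cell(0,2) cab: {S}

S ∈ T[0,2] ⇒ YES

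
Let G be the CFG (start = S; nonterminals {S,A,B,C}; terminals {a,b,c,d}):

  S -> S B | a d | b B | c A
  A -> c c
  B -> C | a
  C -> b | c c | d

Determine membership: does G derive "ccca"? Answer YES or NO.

CNF form of G:
  S -> S B | T0 A | T1 T2 | T3 B
  A -> T0 T0
  B -> T0 T0 | a | b | d
  C -> T0 T0 | b | d
  T0 -> c
  T1 -> a
  T2 -> d
  T3 -> b

CYK fill:
  cell(0,0) c: {T0}  orig:{}
  cell(1,1) c: {T0}  orig:{}
  cell(2,2) c: {T0}  orig:{}
  cell(3,3) a: {B,T1}  orig:{B}
  cell(0,1) cc: {A,B,C}
  cell(1,2) cc: {A,B,C}
  cell(2,3) ca: ∅
  cell(0,2) ccc: {S}
  cell(1,3) cca: ∅
  cell(0,3) ccca: {S}

S ∈ T[0,3] ⇒ YES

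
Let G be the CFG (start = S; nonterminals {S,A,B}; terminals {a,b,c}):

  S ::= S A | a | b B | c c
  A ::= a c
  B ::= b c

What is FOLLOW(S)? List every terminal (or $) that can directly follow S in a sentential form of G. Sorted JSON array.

FIRST iteration:
pass 1:
  A via A→a c: +{a}
  B via B→b c: +{b}
  S via S→a: +{a}
  S via S→b B: +{b}
  S via S→c c: +{c}
  FIRST(S)={a,b,c}  FIRST(A)={a}  FIRST(B)={b}
pass 2: (no change)
  FIRST(S)={a,b,c}  FIRST(A)={a}  FIRST(B)={b}

FOLLOW iteration:
FOLLOW(S) := {$}
pass 1:
  S→S A: FOLLOW(S) ⊇ FIRST(A) = {a}; new: +{a}
  S→S A: FOLLOW(A) ⊇ FOLLOW(S) ⊇ {$,a}; new: +{$,a}
  S→b B: FOLLOW(B) ⊇ FOLLOW(S) ⊇ {$,a}; new: +{$,a}
  FOLLOW[S]={$,a}  FOLLOW[A]={$,a}  FOLLOW[B]={$,a}
pass 2: — fixpoint
  FOLLOW[S]={$,a}  FOLLOW[A]={$,a}  FOLLOW[B]={$,a}

FOLLOW(S) = ["$", "a"]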